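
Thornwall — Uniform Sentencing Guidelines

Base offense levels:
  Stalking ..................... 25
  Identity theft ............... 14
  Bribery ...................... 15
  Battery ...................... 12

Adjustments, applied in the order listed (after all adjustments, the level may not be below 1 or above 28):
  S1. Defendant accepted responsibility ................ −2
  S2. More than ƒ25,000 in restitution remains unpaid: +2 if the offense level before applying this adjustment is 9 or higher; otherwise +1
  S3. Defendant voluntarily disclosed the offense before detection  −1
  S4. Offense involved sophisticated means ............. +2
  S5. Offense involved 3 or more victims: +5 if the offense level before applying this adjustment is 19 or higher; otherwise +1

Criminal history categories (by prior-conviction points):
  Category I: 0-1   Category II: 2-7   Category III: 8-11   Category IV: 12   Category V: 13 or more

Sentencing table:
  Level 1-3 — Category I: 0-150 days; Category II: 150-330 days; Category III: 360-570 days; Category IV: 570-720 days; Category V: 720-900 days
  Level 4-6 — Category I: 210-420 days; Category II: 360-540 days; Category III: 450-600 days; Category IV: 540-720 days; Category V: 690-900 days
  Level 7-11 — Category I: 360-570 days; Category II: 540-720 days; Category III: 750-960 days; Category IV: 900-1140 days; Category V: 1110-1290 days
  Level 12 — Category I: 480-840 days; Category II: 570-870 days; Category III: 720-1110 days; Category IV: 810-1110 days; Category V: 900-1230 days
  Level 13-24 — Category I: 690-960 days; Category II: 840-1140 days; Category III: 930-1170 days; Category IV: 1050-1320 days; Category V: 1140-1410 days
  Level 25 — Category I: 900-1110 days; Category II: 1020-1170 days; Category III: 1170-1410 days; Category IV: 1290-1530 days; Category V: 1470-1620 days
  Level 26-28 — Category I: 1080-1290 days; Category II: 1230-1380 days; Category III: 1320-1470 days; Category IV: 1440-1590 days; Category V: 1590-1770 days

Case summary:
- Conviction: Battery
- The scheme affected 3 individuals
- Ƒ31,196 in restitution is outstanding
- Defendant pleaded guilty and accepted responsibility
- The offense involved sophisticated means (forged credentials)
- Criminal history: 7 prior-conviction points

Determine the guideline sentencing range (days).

Base offense level for battery: 12.
S1 applies: 12 − 2 = 10.
S2 applies (level before this adjustment is 10 ≥ 9, so +2): 10 + 2 = 12.
S4 applies: 12 + 2 = 14.
S5 applies (level before this adjustment is 14 < 19, so +1): 14 + 1 = 15.
Final offense level: 15.
Criminal history: 7 prior points → Category II (2-7).
Level 15 falls in the 13-24 band.
Grid: Level 13-24 × Category II = 840-1140 days.

840-1140 days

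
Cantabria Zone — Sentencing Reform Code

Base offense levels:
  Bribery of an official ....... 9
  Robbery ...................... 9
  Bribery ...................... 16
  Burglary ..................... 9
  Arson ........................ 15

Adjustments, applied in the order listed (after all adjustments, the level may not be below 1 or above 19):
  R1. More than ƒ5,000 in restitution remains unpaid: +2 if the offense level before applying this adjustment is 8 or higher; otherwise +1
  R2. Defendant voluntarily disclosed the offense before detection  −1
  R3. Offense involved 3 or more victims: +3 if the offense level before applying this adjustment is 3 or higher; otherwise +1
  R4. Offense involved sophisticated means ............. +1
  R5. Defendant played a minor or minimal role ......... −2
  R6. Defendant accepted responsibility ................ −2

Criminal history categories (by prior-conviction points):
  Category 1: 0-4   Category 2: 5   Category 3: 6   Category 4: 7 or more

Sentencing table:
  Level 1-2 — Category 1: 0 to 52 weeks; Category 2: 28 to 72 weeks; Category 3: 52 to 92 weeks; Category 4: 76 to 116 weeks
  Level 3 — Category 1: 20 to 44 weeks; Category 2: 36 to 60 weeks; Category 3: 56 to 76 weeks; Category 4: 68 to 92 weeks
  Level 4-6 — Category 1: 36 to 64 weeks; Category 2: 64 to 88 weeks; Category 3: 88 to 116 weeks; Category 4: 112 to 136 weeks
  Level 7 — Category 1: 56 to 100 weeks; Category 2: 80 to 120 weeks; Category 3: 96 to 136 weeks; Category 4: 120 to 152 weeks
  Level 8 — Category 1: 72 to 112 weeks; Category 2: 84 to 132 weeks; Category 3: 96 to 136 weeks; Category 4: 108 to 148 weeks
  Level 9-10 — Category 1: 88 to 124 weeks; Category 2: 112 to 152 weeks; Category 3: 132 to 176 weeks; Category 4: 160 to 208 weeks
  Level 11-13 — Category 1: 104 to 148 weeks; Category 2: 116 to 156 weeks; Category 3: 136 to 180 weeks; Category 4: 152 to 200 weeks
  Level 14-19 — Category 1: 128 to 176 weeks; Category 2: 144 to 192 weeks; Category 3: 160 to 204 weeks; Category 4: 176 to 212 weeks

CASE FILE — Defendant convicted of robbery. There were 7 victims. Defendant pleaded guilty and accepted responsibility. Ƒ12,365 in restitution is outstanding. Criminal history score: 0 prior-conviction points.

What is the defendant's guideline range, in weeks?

104-148 weeks

Base offense level for robbery: 9.
R1 applies (level before this adjustment is 9 ≥ 8, so +2): 9 + 2 = 11.
R2 does not apply.
R3 applies (level before this adjustment is 11 ≥ 3, so +3): 11 + 3 = 14.
R6 applies: 14 − 2 = 12.
Final offense level: 12.
Criminal history: 0 prior points → Category 1 (0-4).
Level 12 falls in the 11-13 band.
Grid: Level 11-13 × Category 1 = 104-148 weeks.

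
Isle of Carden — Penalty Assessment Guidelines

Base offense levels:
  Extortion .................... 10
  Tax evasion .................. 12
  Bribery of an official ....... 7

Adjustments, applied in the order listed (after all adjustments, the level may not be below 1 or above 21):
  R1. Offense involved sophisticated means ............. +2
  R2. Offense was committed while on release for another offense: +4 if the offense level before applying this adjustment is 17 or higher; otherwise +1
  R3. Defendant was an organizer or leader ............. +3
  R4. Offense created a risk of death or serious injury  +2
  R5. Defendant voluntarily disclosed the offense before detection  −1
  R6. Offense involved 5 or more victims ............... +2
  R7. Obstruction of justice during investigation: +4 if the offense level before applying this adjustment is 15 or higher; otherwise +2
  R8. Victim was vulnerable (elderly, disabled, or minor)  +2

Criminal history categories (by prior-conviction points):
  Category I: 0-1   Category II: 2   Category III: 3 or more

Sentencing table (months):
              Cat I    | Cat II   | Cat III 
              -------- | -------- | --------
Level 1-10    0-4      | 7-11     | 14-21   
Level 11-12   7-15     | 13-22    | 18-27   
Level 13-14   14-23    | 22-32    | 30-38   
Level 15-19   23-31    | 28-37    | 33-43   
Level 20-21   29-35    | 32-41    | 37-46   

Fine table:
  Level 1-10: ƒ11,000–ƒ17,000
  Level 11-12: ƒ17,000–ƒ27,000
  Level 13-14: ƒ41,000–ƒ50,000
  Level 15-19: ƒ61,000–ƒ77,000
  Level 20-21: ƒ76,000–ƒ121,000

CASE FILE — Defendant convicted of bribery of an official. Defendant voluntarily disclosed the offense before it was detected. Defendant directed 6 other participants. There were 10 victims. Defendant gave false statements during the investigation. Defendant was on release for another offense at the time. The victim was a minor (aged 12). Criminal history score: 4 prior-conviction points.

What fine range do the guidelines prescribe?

Base offense level for bribery of an official: 7.
R1 does not apply.
R2 applies (level before this adjustment is 7 < 17, so +1): 7 + 1 = 8.
R3 applies: 8 + 3 = 11.
R4 does not apply.
R5 applies: 11 − 1 = 10.
R6 applies: 10 + 2 = 12.
R7 applies (level before this adjustment is 12 < 15, so +2): 12 + 2 = 14.
R8 applies: 14 + 2 = 16.
Final offense level: 16.
Level 16 falls in the 15-19 band.
Fine table: Level 15-19 → ƒ61,000–ƒ77,000.

ƒ61,000–ƒ77,000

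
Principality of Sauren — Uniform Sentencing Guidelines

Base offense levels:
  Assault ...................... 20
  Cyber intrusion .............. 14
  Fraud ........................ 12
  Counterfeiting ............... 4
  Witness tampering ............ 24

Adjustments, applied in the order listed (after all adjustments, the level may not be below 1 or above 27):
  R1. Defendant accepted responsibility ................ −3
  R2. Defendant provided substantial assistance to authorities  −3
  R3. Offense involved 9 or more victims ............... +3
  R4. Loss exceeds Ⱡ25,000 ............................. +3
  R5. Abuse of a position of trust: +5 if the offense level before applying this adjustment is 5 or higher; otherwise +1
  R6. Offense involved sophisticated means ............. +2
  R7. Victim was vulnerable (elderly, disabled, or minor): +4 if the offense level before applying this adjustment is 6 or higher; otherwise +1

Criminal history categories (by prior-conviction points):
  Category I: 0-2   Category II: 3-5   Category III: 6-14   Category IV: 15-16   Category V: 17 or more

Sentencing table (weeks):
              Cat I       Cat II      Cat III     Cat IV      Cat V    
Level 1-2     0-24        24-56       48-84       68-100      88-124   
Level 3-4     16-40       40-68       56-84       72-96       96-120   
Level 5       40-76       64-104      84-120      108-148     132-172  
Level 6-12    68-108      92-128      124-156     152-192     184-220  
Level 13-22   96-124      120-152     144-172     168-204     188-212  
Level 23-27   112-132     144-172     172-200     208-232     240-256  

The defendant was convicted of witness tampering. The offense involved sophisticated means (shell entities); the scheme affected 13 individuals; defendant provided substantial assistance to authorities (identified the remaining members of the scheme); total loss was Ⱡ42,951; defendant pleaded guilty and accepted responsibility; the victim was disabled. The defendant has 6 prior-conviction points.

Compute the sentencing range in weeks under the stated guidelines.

172-200 weeks

Base offense level for witness tampering: 24.
R1 applies: 24 − 3 = 21.
R2 applies: 21 − 3 = 18.
R3 applies: 18 + 3 = 21.
R4 applies: 21 + 3 = 24.
R5 does not apply.
R6 applies: 24 + 2 = 26.
R7 applies (level before this adjustment is 26 ≥ 6, so +4): 26 + 4 = 30.
Level 30 exceeds the maximum of 27; capped at 27.
Final offense level: 27.
Criminal history: 6 prior points → Category III (6-14).
Level 27 falls in the 23-27 band.
Grid: Level 23-27 × Category III = 172-200 weeks.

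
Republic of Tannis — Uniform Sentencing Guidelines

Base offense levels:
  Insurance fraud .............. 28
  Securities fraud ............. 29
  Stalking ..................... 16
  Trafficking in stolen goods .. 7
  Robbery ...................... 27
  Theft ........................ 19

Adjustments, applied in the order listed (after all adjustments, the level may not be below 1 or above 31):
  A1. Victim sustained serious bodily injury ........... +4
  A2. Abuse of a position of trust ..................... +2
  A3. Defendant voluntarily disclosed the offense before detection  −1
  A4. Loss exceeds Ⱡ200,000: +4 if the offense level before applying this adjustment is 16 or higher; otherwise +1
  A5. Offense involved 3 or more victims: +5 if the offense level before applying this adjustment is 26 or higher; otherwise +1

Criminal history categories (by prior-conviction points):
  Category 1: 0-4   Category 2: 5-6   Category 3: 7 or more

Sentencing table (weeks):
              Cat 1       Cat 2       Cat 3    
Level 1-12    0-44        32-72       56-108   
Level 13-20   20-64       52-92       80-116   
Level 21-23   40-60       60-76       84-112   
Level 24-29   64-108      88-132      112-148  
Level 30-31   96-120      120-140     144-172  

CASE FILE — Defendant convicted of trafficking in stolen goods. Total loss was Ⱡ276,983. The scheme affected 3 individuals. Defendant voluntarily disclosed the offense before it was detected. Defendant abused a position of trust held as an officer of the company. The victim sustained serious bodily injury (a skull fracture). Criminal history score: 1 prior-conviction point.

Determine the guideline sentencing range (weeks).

Base offense level for trafficking in stolen goods: 7.
A1 applies: 7 + 4 = 11.
A2 applies: 11 + 2 = 13.
A3 applies: 13 − 1 = 12.
A4 applies (level before this adjustment is 12 < 16, so +1): 12 + 1 = 13.
A5 applies (level before this adjustment is 13 < 26, so +1): 13 + 1 = 14.
Final offense level: 14.
Criminal history: 1 prior point → Category 1 (0-4).
Level 14 falls in the 13-20 band.
Grid: Level 13-20 × Category 1 = 20-64 weeks.

20-64 weeks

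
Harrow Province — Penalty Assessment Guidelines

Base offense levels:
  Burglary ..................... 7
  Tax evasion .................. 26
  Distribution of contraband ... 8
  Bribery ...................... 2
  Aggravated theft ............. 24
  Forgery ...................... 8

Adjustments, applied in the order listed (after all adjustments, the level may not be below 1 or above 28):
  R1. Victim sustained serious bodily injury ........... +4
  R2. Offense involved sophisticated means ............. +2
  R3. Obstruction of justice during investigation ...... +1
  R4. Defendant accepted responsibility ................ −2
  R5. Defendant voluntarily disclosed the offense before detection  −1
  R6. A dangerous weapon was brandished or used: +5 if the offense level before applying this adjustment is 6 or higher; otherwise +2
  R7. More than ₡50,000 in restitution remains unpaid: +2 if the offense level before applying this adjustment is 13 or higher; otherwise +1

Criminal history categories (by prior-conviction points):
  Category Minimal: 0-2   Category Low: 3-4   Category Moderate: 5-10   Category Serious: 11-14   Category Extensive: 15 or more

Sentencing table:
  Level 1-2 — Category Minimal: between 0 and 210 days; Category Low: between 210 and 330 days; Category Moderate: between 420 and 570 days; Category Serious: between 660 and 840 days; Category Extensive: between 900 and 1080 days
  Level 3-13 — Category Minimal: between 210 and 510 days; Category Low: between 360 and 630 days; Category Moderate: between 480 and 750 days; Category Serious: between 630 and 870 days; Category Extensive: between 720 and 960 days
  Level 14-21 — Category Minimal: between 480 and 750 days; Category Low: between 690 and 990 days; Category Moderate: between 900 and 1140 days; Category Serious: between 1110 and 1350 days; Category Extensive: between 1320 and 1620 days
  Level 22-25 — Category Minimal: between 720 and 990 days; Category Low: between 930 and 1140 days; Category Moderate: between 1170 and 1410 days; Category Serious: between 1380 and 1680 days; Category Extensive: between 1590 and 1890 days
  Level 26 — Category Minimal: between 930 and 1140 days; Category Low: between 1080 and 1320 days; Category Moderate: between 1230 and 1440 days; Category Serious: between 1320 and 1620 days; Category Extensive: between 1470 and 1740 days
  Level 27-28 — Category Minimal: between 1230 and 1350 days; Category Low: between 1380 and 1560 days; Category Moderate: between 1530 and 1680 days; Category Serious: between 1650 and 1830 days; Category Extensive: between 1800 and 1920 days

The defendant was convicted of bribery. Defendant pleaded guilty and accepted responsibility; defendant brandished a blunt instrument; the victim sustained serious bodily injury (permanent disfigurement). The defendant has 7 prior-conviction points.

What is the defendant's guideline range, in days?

480-750 days

Base offense level for bribery: 2.
R1 applies: 2 + 4 = 6.
R2 does not apply.
R4 applies: 6 − 2 = 4.
R6 applies (level before this adjustment is 4 < 6, so +2): 4 + 2 = 6.
Final offense level: 6.
Criminal history: 7 prior points → Category Moderate (5-10).
Level 6 falls in the 3-13 band.
Grid: Level 3-13 × Category Moderate = 480-750 days.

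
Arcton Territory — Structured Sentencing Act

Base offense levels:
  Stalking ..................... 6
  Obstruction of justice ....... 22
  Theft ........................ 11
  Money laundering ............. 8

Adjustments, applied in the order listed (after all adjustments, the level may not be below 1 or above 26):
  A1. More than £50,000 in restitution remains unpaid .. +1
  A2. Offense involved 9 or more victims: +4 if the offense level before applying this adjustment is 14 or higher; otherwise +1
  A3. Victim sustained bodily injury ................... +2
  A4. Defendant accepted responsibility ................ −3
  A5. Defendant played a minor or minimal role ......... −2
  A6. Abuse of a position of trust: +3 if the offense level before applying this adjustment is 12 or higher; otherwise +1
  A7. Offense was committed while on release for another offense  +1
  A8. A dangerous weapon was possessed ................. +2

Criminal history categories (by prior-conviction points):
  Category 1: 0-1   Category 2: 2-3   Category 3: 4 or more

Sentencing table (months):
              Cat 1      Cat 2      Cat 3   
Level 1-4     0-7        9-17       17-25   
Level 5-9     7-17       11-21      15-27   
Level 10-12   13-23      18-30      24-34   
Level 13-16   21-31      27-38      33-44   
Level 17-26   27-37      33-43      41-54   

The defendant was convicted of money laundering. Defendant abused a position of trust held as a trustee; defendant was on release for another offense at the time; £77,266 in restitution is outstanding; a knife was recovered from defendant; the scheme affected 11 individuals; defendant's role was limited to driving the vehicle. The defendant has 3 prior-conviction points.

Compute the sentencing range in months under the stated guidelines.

18-30 months

Base offense level for money laundering: 8.
A1 applies: 8 + 1 = 9.
A2 applies (level before this adjustment is 9 < 14, so +1): 9 + 1 = 10.
A4 does not apply.
A5 applies: 10 − 2 = 8.
A6 applies (level before this adjustment is 8 < 12, so +1): 8 + 1 = 9.
A7 applies: 9 + 1 = 10.
A8 applies: 10 + 2 = 12.
Final offense level: 12.
Criminal history: 3 prior points → Category 2 (2-3).
Level 12 falls in the 10-12 band.
Grid: Level 10-12 × Category 2 = 18-30 months.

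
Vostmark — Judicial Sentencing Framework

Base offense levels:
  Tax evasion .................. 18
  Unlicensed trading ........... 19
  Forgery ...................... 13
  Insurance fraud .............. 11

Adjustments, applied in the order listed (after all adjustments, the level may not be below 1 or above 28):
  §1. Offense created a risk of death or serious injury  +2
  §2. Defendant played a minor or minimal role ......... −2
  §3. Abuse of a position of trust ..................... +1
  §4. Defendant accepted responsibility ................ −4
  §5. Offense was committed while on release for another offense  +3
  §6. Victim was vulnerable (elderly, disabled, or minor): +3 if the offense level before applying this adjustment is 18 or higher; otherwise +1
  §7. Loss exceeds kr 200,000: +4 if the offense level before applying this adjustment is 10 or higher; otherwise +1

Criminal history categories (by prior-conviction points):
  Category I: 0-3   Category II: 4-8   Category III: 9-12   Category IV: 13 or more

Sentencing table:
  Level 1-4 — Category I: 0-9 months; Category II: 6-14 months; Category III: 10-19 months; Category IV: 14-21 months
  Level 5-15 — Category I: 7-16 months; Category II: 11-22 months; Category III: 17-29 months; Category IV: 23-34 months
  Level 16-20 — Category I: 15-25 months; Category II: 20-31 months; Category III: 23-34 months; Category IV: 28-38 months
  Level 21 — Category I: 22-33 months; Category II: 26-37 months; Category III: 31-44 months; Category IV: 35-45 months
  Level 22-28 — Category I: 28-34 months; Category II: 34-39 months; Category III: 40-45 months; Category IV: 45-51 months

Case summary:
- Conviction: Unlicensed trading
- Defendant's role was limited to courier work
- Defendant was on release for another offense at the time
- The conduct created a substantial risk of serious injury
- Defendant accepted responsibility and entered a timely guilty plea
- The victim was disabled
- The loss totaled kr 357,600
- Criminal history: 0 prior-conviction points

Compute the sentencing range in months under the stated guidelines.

Base offense level for unlicensed trading: 19.
§1 applies: 19 + 2 = 21.
§2 applies: 21 − 2 = 19.
§4 applies: 19 − 4 = 15.
§5 applies: 15 + 3 = 18.
§6 applies (level before this adjustment is 18 ≥ 18, so +3): 18 + 3 = 21.
§7 applies (level before this adjustment is 21 ≥ 10, so +4): 21 + 4 = 25.
Final offense level: 25.
Criminal history: 0 prior points → Category I (0-3).
Level 25 falls in the 22-28 band.
Grid: Level 22-28 × Category I = 28-34 months.

28-34 months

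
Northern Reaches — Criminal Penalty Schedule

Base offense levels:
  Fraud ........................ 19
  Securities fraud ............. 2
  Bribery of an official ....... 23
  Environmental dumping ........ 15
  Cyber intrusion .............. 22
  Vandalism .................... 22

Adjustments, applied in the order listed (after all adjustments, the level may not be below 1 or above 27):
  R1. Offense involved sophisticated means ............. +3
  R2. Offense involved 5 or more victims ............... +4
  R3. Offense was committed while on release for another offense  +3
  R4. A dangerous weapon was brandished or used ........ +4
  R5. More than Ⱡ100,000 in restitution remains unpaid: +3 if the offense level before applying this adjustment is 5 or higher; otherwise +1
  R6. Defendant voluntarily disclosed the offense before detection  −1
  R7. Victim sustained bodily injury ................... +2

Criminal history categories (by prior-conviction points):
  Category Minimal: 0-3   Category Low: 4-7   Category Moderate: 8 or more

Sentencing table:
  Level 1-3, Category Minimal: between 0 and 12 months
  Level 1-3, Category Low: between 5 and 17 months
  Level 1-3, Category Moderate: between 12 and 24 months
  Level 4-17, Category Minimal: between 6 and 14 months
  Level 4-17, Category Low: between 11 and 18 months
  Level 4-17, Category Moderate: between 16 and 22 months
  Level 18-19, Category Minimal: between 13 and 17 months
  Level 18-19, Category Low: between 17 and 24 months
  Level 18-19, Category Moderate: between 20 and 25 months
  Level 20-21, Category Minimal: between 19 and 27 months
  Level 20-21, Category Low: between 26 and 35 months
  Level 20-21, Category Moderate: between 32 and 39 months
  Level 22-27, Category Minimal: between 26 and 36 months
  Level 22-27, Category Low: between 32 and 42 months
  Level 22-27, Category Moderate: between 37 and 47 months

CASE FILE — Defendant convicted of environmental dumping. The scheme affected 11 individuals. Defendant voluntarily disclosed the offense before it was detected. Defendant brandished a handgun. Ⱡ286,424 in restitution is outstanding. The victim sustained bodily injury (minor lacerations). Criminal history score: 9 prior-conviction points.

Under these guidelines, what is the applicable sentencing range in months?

37-47 months

Base offense level for environmental dumping: 15.
R2 applies: 15 + 4 = 19.
R3 does not apply.
R4 applies: 19 + 4 = 23.
R5 applies (level before this adjustment is 23 ≥ 5, so +3): 23 + 3 = 26.
R6 applies: 26 − 1 = 25.
R7 applies: 25 + 2 = 27.
Final offense level: 27.
Criminal history: 9 prior points → Category Moderate (8+).
Level 27 falls in the 22-27 band.
Grid: Level 22-27 × Category Moderate = 37-47 months.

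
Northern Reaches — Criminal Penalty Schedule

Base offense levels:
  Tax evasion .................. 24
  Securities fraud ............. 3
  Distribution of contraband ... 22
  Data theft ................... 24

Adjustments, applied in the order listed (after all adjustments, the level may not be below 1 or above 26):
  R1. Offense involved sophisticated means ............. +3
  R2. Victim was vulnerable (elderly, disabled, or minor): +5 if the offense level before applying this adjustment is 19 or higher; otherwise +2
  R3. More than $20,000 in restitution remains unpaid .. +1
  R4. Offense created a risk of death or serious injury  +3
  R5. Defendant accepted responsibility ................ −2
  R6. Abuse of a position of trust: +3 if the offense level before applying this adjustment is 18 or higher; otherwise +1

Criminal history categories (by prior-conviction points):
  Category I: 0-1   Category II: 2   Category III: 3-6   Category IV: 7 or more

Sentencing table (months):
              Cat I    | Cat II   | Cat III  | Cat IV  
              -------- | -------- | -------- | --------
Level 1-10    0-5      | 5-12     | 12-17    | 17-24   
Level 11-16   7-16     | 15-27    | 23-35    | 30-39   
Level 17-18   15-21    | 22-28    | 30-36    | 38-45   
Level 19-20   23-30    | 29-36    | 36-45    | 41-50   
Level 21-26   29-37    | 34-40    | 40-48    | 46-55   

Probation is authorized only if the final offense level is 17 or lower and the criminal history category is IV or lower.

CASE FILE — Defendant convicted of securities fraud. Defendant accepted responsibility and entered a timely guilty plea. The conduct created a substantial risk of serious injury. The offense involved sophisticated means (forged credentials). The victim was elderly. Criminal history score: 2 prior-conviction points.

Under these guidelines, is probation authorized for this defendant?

Yes

Base offense level for securities fraud: 3.
R1 applies: 3 + 3 = 6.
R2 applies (level before this adjustment is 6 < 19, so +2): 6 + 2 = 8.
R4 applies: 8 + 3 = 11.
R5 applies: 11 − 2 = 9.
Final offense level: 9.
Criminal history: 2 prior points → Category II (2).
Level 9 falls in the 1-10 band.
Grid: Level 1-10 × Category II = 5-12 months.
Probation check: level 9 ≤ 17 and category II ≤ IV → eligible.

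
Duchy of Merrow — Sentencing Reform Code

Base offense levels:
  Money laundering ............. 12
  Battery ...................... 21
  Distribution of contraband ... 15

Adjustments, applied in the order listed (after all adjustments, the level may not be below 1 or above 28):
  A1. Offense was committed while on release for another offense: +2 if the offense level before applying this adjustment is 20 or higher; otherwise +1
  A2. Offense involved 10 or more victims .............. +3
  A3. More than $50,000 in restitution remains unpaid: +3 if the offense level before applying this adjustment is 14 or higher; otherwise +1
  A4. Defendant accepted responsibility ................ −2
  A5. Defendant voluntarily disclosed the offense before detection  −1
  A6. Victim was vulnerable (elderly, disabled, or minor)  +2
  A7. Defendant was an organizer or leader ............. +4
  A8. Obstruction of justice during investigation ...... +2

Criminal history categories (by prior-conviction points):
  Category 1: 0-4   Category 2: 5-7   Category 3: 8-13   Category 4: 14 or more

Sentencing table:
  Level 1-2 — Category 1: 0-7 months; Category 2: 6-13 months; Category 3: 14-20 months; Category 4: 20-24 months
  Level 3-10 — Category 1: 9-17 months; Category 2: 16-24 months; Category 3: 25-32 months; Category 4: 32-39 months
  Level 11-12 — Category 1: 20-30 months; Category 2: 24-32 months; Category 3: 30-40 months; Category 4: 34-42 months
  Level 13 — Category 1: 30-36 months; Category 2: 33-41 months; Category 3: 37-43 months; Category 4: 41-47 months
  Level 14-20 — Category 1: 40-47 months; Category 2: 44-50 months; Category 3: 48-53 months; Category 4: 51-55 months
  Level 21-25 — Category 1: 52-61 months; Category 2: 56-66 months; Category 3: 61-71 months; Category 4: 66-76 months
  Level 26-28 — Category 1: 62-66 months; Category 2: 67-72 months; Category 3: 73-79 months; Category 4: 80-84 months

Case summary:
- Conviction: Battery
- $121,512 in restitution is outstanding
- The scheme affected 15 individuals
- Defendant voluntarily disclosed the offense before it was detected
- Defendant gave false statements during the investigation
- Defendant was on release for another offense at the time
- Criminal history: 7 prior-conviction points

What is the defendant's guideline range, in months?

67-72 months

Base offense level for battery: 21.
A1 applies (level before this adjustment is 21 ≥ 20, so +2): 21 + 2 = 23.
A2 applies: 23 + 3 = 26.
A3 applies (level before this adjustment is 26 ≥ 14, so +3): 26 + 3 = 29.
A5 applies: 29 − 1 = 28.
A8 applies: 28 + 2 = 30.
Level 30 exceeds the maximum of 28; capped at 28.
Final offense level: 28.
Criminal history: 7 prior points → Category 2 (5-7).
Level 28 falls in the 26-28 band.
Grid: Level 26-28 × Category 2 = 67-72 months.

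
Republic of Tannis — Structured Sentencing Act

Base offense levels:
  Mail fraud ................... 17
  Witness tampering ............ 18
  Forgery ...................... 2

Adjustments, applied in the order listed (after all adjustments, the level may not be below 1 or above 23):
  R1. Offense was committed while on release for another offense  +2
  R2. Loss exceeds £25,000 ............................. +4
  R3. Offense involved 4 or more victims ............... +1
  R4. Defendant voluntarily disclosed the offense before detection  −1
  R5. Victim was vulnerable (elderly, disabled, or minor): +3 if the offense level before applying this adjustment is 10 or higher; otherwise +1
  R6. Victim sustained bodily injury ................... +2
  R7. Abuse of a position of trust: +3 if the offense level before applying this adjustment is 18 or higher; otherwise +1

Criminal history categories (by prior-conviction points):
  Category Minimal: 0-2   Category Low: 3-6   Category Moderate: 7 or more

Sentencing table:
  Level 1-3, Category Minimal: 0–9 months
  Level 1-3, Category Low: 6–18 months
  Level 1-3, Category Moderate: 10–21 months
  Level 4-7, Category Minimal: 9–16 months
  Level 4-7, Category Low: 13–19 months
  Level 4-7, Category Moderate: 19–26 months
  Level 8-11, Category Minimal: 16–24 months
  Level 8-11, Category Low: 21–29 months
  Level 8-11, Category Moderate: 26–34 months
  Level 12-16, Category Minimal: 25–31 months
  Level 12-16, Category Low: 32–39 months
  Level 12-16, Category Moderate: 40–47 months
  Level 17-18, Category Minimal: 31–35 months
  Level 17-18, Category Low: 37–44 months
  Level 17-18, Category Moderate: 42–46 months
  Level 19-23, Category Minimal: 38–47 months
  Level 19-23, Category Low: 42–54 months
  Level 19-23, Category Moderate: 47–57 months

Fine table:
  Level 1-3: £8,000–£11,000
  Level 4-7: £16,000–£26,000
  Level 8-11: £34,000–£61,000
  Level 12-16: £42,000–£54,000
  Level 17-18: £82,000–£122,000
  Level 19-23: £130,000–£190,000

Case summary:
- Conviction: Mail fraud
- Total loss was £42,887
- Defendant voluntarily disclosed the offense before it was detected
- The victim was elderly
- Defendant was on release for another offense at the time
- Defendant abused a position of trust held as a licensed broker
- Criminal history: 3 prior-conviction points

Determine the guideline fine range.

Base offense level for mail fraud: 17.
R1 applies: 17 + 2 = 19.
R2 applies: 19 + 4 = 23.
R3 does not apply.
R4 applies: 23 − 1 = 22.
R5 applies (level before this adjustment is 22 ≥ 10, so +3): 22 + 3 = 25.
R7 applies (level before this adjustment is 25 ≥ 18, so +3): 25 + 3 = 28.
Level 28 exceeds the maximum of 23; capped at 23.
Final offense level: 23.
Level 23 falls in the 19-23 band.
Fine table: Level 19-23 → £130,000–£190,000.

£130,000–£190,000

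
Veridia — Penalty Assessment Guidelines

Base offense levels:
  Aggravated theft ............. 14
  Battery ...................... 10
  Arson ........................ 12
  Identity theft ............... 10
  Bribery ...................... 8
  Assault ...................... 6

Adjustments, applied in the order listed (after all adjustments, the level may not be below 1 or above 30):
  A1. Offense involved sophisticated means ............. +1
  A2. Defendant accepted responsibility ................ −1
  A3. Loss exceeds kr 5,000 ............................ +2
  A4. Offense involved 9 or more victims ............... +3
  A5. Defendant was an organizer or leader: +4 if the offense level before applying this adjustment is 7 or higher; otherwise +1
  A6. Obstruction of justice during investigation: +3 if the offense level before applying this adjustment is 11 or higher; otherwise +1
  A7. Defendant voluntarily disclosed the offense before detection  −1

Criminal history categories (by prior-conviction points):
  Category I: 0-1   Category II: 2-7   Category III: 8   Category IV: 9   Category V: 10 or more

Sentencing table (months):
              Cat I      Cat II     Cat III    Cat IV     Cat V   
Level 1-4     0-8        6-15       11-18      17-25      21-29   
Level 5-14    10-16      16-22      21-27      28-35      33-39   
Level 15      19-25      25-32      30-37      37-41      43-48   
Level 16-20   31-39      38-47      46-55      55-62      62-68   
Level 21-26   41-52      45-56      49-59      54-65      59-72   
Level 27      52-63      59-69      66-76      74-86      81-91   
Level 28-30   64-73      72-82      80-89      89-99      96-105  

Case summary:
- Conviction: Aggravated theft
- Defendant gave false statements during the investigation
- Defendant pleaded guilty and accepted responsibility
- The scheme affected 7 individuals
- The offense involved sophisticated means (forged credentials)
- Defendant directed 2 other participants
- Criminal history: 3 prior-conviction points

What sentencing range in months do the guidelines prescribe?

Base offense level for aggravated theft: 14.
A1 applies: 14 + 1 = 15.
A2 applies: 15 − 1 = 14.
A3 does not apply.
A5 applies (level before this adjustment is 14 ≥ 7, so +4): 14 + 4 = 18.
A6 applies (level before this adjustment is 18 ≥ 11, so +3): 18 + 3 = 21.
A7 does not apply.
Final offense level: 21.
Criminal history: 3 prior points → Category II (2-7).
Level 21 falls in the 21-26 band.
Grid: Level 21-26 × Category II = 45-56 months.

45-56 months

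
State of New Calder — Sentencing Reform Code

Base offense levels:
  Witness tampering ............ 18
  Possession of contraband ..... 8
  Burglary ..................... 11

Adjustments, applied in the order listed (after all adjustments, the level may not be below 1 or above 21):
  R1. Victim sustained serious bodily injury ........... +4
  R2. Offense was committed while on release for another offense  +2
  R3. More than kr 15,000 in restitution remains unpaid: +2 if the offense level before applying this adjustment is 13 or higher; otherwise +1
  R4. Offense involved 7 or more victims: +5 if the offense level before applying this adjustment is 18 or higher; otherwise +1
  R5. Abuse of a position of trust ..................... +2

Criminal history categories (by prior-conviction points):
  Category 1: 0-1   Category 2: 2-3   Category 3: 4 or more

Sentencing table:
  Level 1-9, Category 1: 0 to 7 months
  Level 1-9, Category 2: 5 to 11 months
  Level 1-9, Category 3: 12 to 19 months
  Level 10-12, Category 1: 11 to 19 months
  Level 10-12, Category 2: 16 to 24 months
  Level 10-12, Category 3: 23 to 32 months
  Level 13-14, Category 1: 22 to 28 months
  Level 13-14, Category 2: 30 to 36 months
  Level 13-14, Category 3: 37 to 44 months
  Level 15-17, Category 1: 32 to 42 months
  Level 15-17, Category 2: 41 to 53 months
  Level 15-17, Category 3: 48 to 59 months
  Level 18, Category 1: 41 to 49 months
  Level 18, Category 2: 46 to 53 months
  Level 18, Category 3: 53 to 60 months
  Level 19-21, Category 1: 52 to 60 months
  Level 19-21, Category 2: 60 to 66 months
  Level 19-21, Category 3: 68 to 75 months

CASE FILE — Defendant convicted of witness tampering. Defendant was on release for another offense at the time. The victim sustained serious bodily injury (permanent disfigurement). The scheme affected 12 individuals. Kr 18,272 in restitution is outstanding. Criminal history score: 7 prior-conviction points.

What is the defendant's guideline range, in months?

Base offense level for witness tampering: 18.
R1 applies: 18 + 4 = 22.
R2 applies: 22 + 2 = 24.
R3 applies (level before this adjustment is 24 ≥ 13, so +2): 24 + 2 = 26.
R4 applies (level before this adjustment is 26 ≥ 18, so +5): 26 + 5 = 31.
R5 does not apply.
Level 31 exceeds the maximum of 21; capped at 21.
Final offense level: 21.
Criminal history: 7 prior points → Category 3 (4+).
Level 21 falls in the 19-21 band.
Grid: Level 19-21 × Category 3 = 68-75 months.

68-75 months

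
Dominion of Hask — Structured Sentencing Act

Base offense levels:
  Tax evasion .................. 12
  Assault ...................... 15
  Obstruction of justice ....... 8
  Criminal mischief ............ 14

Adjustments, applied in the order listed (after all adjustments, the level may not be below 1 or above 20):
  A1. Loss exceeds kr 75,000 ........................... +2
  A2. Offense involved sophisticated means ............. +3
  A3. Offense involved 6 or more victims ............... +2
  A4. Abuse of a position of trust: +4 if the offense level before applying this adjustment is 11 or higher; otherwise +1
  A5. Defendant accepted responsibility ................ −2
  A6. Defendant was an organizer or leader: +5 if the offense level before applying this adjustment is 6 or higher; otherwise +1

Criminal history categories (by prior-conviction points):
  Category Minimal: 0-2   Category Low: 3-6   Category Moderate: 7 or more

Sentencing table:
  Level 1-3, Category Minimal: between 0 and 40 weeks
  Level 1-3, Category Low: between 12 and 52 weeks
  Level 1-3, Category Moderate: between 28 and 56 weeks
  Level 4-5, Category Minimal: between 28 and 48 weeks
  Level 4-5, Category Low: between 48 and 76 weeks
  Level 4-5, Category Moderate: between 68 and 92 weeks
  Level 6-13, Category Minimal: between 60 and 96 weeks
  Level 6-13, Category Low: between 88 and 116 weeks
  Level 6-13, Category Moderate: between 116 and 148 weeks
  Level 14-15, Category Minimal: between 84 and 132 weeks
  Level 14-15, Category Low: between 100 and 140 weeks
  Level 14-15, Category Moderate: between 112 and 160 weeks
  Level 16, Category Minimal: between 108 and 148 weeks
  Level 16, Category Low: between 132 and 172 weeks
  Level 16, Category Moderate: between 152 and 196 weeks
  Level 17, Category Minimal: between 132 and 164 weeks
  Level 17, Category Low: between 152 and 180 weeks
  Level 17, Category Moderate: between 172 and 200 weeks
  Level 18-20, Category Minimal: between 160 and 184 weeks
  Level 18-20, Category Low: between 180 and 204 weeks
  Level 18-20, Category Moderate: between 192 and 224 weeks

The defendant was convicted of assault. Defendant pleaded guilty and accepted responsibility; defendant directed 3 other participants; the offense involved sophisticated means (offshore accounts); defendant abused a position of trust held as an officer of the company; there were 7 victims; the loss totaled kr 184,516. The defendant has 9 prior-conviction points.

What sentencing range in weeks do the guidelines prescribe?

Base offense level for assault: 15.
A1 applies: 15 + 2 = 17.
A2 applies: 17 + 3 = 20.
A3 applies: 20 + 2 = 22.
A4 applies (level before this adjustment is 22 ≥ 11, so +4): 22 + 4 = 26.
A5 applies: 26 − 2 = 24.
A6 applies (level before this adjustment is 24 ≥ 6, so +5): 24 + 5 = 29.
Level 29 exceeds the maximum of 20; capped at 20.
Final offense level: 20.
Criminal history: 9 prior points → Category Moderate (7+).
Level 20 falls in the 18-20 band.
Grid: Level 18-20 × Category Moderate = 192-224 weeks.

192-224 weeks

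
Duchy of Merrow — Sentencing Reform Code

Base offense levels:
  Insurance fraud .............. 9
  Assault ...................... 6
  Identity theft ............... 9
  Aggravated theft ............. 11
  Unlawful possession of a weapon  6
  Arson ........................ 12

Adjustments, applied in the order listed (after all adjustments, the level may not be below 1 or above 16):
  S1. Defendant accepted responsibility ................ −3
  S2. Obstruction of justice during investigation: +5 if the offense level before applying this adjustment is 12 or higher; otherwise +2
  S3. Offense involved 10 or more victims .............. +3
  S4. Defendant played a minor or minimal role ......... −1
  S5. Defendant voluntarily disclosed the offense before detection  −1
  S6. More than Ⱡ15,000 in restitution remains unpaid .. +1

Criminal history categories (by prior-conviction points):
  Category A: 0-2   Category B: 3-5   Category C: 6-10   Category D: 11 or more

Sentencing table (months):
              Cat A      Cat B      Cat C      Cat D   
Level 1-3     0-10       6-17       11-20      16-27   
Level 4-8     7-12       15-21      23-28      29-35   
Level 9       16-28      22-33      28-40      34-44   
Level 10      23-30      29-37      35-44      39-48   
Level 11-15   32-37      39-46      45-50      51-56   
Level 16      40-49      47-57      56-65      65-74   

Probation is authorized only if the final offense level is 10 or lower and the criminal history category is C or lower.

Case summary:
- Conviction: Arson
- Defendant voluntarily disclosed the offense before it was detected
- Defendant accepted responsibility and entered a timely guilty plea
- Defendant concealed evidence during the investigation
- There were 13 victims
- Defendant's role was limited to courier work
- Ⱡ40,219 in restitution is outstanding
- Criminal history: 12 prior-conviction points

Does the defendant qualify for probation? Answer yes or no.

No

Base offense level for arson: 12.
S1 applies: 12 − 3 = 9.
S2 applies (level before this adjustment is 9 < 12, so +2): 9 + 2 = 11.
S3 applies: 11 + 3 = 14.
S4 applies: 14 − 1 = 13.
S5 applies: 13 − 1 = 12.
S6 applies: 12 + 1 = 13.
Final offense level: 13.
Criminal history: 12 prior points → Category D (11+).
Level 13 falls in the 11-15 band.
Grid: Level 11-15 × Category D = 51-56 months.
Probation check: level 13 > 10 and category D > C → not eligible.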